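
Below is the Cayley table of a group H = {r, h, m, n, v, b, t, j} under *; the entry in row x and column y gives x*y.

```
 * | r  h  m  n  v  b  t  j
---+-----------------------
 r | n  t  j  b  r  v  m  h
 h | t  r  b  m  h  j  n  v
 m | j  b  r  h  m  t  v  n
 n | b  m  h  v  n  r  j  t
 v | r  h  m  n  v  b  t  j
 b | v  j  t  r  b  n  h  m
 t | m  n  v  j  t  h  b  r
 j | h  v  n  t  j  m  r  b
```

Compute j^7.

j^1 = j
j^2 = j*j = b
j^3 = b*j = m
j^4 = m*j = n
j^5 = n*j = t
j^6 = t*j = r
j^7 = r*j = h
(Structurally, H here is isomorphic to the cyclic group Z_8.)

h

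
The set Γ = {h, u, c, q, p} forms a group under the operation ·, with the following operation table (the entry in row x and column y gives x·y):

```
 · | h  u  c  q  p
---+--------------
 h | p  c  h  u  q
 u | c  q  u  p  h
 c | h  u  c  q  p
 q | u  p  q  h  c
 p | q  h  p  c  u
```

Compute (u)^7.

q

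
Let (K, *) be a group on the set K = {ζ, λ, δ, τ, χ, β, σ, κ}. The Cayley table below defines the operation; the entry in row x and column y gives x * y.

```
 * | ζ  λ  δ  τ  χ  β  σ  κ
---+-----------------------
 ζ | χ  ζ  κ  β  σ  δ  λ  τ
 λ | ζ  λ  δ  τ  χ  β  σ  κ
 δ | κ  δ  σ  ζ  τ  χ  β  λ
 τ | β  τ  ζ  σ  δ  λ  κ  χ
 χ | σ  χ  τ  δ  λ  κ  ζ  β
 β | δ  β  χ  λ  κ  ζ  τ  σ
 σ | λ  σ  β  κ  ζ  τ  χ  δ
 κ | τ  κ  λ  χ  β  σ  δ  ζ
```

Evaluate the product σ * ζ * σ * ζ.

λ

σ * ζ = λ
λ * σ = σ
σ * ζ = λ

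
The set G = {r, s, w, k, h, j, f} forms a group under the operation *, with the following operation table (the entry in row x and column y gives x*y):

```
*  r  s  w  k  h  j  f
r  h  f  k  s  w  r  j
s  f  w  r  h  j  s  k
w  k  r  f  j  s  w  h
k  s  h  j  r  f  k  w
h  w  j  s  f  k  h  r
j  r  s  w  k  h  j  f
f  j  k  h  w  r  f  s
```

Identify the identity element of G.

The identity e satisfies e*x = x for all x, so its row in the table reproduces the column headers.
Row j reads: r, s, w, k, h, j, f — exactly the header order. So j is the identity.

j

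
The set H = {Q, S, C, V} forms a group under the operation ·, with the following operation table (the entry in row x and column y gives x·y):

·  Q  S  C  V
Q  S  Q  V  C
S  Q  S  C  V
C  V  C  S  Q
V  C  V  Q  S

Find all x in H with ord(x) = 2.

{C, Q, V}

Identity is S. Compute the order of each non-identity element by repeated multiplication:
  Q: Q → S  (order 2)
  C: C → S  (order 2)
  V: V → S  (order 2)
Elements of order 2: {C, Q, V}.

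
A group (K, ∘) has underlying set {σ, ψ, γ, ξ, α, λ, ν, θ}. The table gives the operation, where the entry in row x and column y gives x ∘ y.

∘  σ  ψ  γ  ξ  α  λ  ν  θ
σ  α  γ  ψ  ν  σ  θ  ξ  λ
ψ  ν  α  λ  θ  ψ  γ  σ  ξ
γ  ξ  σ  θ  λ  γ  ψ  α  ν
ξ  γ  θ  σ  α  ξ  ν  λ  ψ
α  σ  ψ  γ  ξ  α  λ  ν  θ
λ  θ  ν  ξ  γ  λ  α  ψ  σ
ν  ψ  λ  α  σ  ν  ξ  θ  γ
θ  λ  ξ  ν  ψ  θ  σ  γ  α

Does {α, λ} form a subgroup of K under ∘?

Yes

{α, λ} contains the identity α.
Checking products: every product of two elements of {α, λ} (read from the table) lies in {α, λ}, so the set is closed.
In a finite group, a nonempty closed subset is a subgroup. So {α, λ} ≤ K.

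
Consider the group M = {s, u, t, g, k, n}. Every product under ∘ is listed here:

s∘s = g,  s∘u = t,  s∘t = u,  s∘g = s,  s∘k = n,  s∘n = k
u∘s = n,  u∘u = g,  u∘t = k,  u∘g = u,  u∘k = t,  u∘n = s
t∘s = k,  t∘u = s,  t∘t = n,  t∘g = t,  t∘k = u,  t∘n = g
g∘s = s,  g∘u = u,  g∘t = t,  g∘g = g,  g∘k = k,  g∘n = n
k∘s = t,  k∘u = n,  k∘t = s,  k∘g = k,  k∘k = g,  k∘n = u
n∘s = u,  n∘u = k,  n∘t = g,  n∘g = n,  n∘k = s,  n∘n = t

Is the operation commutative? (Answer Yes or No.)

No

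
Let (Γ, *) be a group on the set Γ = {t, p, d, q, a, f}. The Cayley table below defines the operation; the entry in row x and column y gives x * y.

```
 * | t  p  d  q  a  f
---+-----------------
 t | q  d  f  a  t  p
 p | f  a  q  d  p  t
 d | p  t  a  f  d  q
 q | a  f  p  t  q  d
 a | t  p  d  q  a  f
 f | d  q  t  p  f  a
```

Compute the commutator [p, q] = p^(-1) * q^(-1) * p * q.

Identity is a; from the table p^(-1) = p and q^(-1) = t.
p * t = f
f * p = q
q * q = t

t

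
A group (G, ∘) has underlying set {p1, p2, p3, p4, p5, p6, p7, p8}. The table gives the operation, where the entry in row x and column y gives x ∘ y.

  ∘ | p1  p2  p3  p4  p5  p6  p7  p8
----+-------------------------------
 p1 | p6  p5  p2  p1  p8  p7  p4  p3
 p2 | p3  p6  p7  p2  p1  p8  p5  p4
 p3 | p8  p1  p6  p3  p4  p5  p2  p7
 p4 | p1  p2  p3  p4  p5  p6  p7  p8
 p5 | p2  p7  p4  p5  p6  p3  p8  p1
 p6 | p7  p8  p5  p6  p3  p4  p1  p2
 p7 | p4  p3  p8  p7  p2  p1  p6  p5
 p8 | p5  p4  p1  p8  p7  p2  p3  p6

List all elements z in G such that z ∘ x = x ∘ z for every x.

{p4, p6}

An element z is central iff its row equals its column in the table.
For p5: p5 ∘ p8 = p1 ≠ p7 = p8 ∘ p5, so p5 ∉ Z.
Checking each element this way leaves Z(G) = {p4, p6}.
(Structurally, G here is isomorphic to the quaternion group Q_8.)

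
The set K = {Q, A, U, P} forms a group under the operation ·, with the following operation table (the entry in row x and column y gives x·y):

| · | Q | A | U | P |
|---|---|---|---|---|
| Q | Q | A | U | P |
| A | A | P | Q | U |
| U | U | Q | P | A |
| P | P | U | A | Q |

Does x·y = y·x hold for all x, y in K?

Check whether the table is symmetric across its main diagonal.
Every entry (row x, col y) equals the entry (row y, col x), so K is abelian.

Yes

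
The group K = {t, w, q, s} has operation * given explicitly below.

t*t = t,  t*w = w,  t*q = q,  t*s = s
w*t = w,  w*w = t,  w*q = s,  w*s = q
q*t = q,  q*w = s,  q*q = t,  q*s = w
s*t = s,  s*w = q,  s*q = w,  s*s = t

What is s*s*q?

q

s*s = t
t*q = q
(Structurally, K here is isomorphic to the Klein four-group V_4.)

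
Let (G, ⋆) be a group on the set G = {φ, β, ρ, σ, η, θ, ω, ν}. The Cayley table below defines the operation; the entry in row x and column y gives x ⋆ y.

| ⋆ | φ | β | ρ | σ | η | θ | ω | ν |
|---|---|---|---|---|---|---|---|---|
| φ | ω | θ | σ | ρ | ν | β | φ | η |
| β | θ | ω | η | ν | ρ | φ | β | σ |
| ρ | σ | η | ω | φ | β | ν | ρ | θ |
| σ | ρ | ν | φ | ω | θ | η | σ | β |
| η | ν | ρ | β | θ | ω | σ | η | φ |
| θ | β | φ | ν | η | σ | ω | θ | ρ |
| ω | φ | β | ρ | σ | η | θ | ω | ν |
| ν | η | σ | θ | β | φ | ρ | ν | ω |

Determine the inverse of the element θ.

θ

First locate the identity: row ω matches the header, so ω is the identity.
Scan row θ for ω: θ ⋆ θ = ω. Hence θ^(-1) = θ.
(Structurally, G here is isomorphic to the elementary abelian group (Z_2)^3.)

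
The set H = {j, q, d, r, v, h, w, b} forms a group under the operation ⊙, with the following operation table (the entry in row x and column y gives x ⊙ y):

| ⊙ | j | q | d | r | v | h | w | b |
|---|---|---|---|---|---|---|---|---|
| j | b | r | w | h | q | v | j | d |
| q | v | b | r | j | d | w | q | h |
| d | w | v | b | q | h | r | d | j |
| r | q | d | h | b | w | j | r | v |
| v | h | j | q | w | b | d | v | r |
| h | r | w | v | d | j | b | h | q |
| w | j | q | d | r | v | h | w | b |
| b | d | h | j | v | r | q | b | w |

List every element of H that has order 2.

{b}

Identity is w. Compute the order of each non-identity element by repeated multiplication:
  j: j → b → d → w  (order 4)
  q: q → b → h → w  (order 4)
  d: d → b → j → w  (order 4)
  r: r → b → v → w  (order 4)
  v: v → b → r → w  (order 4)
  h: h → b → q → w  (order 4)
  b: b → w  (order 2)
Elements of order 2: {b}.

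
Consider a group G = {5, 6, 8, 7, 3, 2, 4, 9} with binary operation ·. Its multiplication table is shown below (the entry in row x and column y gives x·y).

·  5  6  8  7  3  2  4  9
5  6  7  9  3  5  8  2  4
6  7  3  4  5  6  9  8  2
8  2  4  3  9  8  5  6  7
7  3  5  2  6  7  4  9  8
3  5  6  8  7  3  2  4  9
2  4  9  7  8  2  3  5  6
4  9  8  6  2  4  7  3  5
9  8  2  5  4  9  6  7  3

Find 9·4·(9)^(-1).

The identity is 3. In row 9, the entry 3 sits in column 9, so 9^(-1) = 9.
9·4 = 7
7·9 = 8

8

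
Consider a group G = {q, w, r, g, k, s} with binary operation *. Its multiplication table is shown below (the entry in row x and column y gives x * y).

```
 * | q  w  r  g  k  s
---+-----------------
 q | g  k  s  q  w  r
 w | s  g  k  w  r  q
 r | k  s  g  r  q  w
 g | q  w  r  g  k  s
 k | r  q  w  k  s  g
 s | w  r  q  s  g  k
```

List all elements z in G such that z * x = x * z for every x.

An element z is central iff its row equals its column in the table.
For q: q * s = r ≠ w = s * q, so q ∉ Z.
Checking each element this way leaves Z(G) = {g}.

{g}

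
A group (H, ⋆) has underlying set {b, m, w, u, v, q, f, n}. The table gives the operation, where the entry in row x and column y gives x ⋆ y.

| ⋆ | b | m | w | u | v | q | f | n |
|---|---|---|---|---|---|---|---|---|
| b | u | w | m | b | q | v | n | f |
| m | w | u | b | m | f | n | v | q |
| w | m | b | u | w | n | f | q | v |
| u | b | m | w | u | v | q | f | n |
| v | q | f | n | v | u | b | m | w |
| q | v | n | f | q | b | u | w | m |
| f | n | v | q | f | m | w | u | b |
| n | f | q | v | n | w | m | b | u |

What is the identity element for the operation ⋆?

The identity e satisfies e ⋆ x = x for all x, so its row in the table reproduces the column headers.
Row u reads: b, m, w, u, v, q, f, n — exactly the header order. So u is the identity.

u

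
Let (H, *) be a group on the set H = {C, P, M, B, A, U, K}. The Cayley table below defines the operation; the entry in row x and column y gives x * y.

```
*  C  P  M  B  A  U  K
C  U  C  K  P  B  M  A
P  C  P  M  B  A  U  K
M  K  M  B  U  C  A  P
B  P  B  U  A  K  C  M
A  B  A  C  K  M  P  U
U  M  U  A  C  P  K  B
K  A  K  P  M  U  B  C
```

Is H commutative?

Yes

Check whether the table is symmetric across its main diagonal.
Every entry (row x, col y) equals the entry (row y, col x), so H is abelian.
(In fact H ≅ the cyclic group Z_7.)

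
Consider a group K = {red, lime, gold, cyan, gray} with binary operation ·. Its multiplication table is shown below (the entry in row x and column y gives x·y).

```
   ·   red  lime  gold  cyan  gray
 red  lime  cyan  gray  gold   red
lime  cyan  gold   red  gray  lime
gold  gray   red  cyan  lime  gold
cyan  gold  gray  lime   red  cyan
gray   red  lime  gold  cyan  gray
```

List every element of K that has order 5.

{cyan, gold, lime, red}

Identity is gray. Compute the order of each non-identity element by repeated multiplication:
  red: red → lime → cyan → gold → gray  (order 5)
  lime: lime → gold → red → cyan → gray  (order 5)
  gold: gold → cyan → lime → red → gray  (order 5)
  cyan: cyan → red → gold → lime → gray  (order 5)
Elements of order 5: {cyan, gold, lime, red}.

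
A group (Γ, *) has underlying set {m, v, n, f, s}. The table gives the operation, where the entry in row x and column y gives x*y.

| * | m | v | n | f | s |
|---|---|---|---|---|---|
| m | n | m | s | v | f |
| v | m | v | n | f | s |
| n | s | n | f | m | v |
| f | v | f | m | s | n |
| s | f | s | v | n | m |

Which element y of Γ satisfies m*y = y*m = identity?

First locate the identity: row v matches the header, so v is the identity.
Scan row m for v: m*f = v. Hence m^(-1) = f.

f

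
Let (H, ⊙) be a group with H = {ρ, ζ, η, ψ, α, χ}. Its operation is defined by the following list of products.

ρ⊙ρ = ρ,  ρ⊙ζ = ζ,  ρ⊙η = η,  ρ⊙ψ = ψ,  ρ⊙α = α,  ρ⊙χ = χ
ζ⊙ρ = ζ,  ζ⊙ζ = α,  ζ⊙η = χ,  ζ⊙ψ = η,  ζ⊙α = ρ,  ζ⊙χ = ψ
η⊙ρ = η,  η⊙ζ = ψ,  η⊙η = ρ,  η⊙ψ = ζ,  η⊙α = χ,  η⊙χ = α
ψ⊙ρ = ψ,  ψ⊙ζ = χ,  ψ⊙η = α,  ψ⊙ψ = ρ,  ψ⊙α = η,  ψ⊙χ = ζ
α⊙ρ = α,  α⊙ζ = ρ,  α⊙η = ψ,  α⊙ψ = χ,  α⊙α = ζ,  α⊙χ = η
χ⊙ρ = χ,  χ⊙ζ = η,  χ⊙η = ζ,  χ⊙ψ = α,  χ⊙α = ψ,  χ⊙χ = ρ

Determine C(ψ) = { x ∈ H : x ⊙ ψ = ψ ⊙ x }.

Compare row ψ with column ψ entry by entry.
η ⊙ ψ = ζ but ψ ⊙ η = α, so η does not.
Collecting the elements that commute with ψ: C(ψ) = {ρ, ψ}.

{ρ, ψ}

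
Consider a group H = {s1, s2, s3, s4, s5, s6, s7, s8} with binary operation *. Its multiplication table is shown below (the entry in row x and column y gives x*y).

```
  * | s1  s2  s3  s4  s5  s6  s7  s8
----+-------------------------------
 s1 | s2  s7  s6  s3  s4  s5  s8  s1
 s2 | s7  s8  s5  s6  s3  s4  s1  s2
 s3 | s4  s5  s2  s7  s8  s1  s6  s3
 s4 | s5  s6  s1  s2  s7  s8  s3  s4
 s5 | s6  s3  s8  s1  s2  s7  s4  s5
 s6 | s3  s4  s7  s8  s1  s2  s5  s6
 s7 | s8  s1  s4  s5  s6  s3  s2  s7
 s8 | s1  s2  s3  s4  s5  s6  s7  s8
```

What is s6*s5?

s1

Read row s6, column s5: s6*s5 = s1.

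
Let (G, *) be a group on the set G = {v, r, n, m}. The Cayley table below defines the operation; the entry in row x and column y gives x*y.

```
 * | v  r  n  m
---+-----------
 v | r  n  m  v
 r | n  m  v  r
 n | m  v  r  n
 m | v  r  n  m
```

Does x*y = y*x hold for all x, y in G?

Yes

Check whether the table is symmetric across its main diagonal.
Every entry (row x, col y) equals the entry (row y, col x), so G is abelian.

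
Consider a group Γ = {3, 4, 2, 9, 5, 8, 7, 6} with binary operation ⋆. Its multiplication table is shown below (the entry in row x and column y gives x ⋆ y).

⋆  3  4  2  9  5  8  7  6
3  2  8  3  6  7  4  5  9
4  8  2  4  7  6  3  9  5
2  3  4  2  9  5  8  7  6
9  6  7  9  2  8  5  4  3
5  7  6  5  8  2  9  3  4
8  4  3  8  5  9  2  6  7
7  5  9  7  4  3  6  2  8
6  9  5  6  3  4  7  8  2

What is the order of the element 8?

The identity element is 2 (its row matches the header).
8^1 = 8
8^2 = 8 ⋆ 8 = 2
The first power of 8 equal to the identity is 8^2, so ord(8) = 2.

2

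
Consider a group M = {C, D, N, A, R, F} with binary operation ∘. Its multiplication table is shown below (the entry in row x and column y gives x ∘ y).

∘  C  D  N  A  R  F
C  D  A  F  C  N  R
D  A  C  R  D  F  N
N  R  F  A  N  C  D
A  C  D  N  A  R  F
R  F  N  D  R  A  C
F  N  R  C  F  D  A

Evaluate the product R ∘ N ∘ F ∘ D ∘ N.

R ∘ N = D
D ∘ F = N
N ∘ D = F
F ∘ N = C

C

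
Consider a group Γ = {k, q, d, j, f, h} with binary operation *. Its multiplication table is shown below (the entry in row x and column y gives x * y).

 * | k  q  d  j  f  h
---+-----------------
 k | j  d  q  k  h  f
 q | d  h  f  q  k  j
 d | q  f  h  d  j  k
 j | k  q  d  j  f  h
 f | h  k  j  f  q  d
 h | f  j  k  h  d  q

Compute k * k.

Read row k, column k: k * k = j.

j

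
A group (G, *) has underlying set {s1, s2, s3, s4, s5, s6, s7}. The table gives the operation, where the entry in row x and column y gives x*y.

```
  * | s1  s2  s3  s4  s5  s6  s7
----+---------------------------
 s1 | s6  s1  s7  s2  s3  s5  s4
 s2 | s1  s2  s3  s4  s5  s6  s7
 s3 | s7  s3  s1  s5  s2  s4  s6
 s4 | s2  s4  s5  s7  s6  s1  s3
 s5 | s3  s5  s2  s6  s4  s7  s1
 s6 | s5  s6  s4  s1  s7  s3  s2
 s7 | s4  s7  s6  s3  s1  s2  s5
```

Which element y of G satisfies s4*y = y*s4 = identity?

First locate the identity: row s2 matches the header, so s2 is the identity.
Scan row s4 for s2: s4*s1 = s2. Hence s4^(-1) = s1.

s1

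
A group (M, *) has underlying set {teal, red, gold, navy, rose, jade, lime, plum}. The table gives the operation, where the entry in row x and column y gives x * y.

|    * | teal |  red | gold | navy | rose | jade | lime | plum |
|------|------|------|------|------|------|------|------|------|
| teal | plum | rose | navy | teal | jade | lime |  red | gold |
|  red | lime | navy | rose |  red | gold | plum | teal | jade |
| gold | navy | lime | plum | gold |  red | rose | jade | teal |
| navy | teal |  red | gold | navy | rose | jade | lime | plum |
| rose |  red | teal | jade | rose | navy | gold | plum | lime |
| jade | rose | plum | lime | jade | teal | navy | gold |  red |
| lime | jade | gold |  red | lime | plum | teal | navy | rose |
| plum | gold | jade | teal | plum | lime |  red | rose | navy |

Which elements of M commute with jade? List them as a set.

{jade, navy, plum, red}

Compare row jade with column jade entry by entry.
red * jade = plum = jade * red, so red commutes with jade.
teal * jade = lime but jade * teal = rose, so teal does not.
Collecting the elements that commute with jade: C(jade) = {jade, navy, plum, red}.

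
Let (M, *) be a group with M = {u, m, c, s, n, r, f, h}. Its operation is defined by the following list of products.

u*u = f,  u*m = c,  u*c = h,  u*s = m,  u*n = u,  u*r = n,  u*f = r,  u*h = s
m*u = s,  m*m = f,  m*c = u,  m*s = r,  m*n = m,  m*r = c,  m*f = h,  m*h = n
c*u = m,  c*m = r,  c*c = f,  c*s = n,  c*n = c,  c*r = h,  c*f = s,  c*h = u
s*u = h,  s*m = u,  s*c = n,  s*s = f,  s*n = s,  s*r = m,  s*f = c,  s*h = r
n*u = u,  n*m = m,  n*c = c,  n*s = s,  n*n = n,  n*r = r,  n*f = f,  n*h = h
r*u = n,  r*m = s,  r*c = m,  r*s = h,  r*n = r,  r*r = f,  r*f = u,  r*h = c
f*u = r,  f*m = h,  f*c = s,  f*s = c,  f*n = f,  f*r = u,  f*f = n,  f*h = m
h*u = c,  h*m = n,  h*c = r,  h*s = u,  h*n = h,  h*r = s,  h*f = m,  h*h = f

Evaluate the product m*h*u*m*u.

m

m*h = n
n*u = u
u*m = c
c*u = m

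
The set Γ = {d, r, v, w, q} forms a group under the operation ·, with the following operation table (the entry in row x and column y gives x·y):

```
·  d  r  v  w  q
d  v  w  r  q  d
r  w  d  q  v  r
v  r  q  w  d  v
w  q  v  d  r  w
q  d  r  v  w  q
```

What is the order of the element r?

5

The identity element is q (its row matches the header).
r^1 = r
r^2 = r·r = d
r^3 = d·r = w
r^4 = w·r = v
r^5 = v·r = q
The first power of r equal to the identity is r^5, so ord(r) = 5.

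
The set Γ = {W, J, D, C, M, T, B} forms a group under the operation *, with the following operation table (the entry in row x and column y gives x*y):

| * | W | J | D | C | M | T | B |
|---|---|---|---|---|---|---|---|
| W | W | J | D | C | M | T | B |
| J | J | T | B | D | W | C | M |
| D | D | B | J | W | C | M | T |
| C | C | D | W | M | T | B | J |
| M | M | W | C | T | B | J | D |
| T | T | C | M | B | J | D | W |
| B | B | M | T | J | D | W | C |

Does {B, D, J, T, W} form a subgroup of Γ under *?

D*T = M, which is not in {B, D, J, T, W}.
The subset is not closed under *, so it is not a subgroup.

No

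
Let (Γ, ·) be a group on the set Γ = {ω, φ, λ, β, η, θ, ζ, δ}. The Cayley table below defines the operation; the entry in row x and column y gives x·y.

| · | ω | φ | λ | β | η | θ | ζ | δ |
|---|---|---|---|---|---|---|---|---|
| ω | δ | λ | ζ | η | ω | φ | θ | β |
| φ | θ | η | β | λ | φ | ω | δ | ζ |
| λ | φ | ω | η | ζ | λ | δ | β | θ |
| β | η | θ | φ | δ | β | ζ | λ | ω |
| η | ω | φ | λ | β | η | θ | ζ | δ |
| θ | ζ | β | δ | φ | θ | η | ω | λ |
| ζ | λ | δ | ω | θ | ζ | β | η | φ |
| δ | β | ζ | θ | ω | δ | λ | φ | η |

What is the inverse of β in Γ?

ω

First locate the identity: row η matches the header, so η is the identity.
Scan row β for η: β·ω = η. Hence β^(-1) = ω.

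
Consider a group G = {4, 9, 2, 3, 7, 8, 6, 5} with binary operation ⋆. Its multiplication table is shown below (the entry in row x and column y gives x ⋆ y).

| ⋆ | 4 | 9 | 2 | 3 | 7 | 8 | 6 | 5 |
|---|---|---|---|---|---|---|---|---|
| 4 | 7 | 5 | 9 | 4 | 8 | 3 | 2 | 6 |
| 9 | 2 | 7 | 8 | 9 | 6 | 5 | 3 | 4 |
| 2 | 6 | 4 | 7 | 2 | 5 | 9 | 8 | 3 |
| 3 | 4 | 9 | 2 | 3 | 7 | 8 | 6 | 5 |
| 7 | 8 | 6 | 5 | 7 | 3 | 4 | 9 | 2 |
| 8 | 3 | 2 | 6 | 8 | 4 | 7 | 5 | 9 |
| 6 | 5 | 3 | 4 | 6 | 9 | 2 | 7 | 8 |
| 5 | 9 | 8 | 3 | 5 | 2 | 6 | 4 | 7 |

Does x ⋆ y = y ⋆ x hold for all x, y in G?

8 ⋆ 6 = 5 but 6 ⋆ 8 = 2.
Since 8 and 6 do not commute, G is not abelian.

No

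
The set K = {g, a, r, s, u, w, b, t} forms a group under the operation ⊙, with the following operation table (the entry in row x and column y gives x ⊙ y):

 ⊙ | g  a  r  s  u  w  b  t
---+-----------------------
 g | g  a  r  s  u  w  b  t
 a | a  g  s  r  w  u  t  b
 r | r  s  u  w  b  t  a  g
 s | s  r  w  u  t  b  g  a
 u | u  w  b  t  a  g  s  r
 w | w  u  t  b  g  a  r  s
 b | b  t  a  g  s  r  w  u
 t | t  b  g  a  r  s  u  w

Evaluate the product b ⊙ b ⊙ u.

b ⊙ b = w
w ⊙ u = g

g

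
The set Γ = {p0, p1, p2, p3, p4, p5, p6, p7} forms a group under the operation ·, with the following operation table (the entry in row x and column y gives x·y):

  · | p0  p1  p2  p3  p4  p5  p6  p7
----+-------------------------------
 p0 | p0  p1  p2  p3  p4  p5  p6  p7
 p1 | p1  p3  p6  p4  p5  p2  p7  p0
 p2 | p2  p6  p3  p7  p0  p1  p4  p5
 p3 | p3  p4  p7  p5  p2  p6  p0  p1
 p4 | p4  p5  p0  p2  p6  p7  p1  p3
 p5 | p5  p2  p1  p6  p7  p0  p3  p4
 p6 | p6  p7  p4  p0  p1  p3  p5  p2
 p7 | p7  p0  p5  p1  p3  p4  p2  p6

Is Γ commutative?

Yes

Check whether the table is symmetric across its main diagonal.
Every entry (row x, col y) equals the entry (row y, col x), so Γ is abelian.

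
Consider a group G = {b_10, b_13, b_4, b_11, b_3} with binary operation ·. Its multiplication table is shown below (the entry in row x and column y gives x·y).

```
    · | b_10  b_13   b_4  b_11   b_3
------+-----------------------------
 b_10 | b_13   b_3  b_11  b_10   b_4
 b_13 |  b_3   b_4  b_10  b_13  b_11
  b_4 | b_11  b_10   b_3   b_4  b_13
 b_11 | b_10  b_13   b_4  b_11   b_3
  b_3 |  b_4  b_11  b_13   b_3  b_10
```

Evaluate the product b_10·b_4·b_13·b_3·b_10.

b_10

b_10·b_4 = b_11
b_11·b_13 = b_13
b_13·b_3 = b_11
b_11·b_10 = b_10
(Structurally, G here is isomorphic to the cyclic group Z_5.)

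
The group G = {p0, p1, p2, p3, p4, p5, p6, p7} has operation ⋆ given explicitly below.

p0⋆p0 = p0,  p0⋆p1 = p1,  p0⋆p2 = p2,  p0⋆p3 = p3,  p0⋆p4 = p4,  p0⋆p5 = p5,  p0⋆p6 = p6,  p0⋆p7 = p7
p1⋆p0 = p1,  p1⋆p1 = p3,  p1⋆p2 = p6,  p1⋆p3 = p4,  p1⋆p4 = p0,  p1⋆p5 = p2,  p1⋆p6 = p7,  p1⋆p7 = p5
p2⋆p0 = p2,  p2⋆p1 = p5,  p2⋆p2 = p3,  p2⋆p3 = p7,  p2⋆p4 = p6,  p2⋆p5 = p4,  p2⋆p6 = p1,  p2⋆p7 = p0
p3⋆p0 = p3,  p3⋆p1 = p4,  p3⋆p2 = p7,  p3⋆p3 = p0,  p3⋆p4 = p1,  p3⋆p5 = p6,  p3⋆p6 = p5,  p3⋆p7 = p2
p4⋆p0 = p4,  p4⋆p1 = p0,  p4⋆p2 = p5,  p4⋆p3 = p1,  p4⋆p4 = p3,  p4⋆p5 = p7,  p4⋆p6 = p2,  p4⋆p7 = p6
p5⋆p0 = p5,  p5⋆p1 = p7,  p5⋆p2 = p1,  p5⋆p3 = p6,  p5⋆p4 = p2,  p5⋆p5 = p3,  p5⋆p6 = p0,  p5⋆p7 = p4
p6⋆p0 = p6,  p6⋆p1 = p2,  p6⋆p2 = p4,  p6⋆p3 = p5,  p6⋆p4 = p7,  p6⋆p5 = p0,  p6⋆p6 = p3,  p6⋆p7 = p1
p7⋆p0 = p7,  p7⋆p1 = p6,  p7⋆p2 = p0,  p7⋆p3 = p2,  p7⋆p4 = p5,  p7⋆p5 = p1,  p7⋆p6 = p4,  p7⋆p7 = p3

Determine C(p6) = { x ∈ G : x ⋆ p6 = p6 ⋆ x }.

{p0, p3, p5, p6}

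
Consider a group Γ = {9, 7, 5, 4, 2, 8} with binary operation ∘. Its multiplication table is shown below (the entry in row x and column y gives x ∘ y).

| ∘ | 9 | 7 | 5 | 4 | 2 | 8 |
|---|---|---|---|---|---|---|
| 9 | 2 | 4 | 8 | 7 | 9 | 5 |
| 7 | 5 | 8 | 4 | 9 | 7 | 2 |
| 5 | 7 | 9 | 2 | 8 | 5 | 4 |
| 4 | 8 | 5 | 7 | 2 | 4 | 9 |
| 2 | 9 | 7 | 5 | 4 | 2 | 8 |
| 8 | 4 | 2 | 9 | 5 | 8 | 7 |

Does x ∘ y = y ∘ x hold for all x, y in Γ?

No

7 ∘ 4 = 9 but 4 ∘ 7 = 5.
Since 7 and 4 do not commute, Γ is not abelian.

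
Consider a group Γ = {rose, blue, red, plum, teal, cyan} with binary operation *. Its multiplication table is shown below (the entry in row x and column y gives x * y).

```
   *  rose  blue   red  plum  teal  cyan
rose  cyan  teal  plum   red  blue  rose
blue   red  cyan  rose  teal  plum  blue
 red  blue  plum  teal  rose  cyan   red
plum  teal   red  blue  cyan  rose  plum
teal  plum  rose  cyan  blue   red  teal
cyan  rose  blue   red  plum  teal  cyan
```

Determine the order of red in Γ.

The identity element is cyan (its row matches the header).
red^1 = red
red^2 = red * red = teal
red^3 = teal * red = cyan
The first power of red equal to the identity is red^3, so ord(red) = 3.

3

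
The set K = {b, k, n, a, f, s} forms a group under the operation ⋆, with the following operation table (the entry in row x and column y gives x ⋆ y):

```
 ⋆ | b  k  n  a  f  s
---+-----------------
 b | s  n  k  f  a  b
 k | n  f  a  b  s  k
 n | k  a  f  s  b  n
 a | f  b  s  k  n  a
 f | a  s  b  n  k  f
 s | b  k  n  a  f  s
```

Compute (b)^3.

b

b^1 = b
b^2 = b ⋆ b = s
b^3 = s ⋆ b = b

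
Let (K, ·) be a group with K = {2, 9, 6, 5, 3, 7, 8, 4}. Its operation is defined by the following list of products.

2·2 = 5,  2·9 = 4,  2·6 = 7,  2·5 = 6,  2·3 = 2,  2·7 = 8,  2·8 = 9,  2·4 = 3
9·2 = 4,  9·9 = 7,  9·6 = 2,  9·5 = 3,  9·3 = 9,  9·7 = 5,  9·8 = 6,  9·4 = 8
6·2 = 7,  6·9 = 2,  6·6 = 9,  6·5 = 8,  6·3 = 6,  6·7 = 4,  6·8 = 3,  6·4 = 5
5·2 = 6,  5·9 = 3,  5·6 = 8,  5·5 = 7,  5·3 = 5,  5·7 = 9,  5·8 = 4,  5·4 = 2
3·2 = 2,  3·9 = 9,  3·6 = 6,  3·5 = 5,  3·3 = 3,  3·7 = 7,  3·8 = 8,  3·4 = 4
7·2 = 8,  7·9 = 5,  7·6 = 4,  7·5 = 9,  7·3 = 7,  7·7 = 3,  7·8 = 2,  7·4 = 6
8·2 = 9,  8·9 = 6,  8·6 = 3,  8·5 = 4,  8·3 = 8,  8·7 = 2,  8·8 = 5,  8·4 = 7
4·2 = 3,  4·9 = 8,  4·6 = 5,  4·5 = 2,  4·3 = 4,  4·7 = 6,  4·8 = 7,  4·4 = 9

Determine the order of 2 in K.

The identity element is 3 (its row matches the header).
2^1 = 2
2^2 = 2·2 = 5
2^3 = 5·2 = 6
2^4 = 6·2 = 7
2^5 = 7·2 = 8
2^6 = 8·2 = 9
2^7 = 9·2 = 4
2^8 = 4·2 = 3
The first power of 2 equal to the identity is 2^8, so ord(2) = 8.

8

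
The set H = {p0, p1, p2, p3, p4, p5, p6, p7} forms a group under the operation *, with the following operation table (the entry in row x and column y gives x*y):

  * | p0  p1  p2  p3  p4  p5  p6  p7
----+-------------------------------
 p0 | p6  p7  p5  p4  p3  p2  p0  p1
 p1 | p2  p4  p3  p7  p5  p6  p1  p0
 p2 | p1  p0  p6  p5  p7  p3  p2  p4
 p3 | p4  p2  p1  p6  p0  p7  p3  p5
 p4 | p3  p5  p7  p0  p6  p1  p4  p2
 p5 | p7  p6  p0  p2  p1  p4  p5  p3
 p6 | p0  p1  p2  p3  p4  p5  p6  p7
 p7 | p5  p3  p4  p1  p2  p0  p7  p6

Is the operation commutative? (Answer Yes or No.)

No

p1*p3 = p7 but p3*p1 = p2.
Since p1 and p3 do not commute, H is not abelian.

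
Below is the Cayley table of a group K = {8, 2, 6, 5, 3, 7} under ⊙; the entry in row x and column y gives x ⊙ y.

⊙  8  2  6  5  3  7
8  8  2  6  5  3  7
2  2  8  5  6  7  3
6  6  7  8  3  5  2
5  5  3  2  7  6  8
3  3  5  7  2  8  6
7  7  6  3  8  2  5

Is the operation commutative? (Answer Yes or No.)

No

5 ⊙ 3 = 6 but 3 ⊙ 5 = 2.
Since 5 and 3 do not commute, K is not abelian.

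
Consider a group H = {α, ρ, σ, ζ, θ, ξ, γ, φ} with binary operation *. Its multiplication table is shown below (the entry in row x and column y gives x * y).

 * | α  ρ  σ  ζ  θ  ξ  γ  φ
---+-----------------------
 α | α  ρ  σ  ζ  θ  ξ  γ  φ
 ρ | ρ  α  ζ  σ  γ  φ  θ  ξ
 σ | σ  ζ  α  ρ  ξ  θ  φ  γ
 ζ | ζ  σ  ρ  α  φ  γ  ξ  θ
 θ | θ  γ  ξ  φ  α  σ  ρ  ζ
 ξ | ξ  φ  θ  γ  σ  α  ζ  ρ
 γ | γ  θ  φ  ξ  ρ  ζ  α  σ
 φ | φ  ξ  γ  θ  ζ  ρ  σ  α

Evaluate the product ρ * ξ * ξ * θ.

ρ * ξ = φ
φ * ξ = ρ
ρ * θ = γ

γ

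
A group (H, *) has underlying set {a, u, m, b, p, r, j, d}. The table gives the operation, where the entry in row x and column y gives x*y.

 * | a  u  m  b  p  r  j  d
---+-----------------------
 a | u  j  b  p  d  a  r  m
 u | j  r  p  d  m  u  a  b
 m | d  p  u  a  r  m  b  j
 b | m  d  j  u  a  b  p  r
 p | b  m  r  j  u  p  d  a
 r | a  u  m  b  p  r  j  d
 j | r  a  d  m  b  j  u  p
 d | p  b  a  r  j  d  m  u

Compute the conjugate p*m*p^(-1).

m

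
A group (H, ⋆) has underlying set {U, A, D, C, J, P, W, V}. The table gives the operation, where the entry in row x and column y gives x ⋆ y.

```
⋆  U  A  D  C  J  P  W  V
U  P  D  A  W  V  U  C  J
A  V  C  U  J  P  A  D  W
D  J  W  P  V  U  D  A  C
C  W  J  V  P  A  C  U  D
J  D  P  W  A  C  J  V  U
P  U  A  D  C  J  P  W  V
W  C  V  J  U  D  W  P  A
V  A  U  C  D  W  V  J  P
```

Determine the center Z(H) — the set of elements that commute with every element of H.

An element z is central iff its row equals its column in the table.
For J: J ⋆ W = V ≠ D = W ⋆ J, so J ∉ Z.
Checking each element this way leaves Z(H) = {C, P}.

{C, P}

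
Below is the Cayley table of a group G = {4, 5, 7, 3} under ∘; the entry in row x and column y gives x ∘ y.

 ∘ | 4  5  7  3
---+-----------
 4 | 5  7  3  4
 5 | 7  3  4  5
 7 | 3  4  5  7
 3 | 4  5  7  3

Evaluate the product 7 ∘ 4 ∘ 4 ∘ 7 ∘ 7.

7 ∘ 4 = 3
3 ∘ 4 = 4
4 ∘ 7 = 3
3 ∘ 7 = 7

7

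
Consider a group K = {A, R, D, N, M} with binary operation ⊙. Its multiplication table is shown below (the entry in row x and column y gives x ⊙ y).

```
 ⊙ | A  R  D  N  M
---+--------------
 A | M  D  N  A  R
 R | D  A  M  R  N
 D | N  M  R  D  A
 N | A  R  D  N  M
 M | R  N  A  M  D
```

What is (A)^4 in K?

D

A^1 = A
A^2 = A ⊙ A = M
A^3 = M ⊙ A = R
A^4 = R ⊙ A = D
(Structurally, K here is isomorphic to the cyclic group Z_5.)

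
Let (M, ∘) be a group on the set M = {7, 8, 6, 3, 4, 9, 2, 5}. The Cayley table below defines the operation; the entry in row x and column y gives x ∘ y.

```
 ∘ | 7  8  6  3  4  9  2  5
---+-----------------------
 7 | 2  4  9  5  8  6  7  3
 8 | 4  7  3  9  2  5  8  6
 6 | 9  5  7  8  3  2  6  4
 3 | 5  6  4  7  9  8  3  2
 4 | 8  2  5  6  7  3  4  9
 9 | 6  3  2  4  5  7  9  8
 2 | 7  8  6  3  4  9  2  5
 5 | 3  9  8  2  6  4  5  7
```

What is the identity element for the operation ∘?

2

The identity e satisfies e ∘ x = x for all x, so its row in the table reproduces the column headers.
Row 2 reads: 7, 8, 6, 3, 4, 9, 2, 5 — exactly the header order. So 2 is the identity.
(Structurally, M here is isomorphic to the quaternion group Q_8.)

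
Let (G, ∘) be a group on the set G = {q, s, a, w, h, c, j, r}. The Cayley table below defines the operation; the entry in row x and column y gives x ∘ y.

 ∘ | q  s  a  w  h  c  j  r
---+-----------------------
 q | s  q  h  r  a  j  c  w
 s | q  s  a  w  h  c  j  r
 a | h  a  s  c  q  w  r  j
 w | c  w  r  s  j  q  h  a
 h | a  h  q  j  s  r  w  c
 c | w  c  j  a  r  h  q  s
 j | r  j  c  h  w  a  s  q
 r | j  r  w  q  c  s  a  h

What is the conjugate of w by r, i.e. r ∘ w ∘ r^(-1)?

j

The identity is s. In row r, the entry s sits in column c, so r^(-1) = c.
r ∘ w = q
q ∘ c = j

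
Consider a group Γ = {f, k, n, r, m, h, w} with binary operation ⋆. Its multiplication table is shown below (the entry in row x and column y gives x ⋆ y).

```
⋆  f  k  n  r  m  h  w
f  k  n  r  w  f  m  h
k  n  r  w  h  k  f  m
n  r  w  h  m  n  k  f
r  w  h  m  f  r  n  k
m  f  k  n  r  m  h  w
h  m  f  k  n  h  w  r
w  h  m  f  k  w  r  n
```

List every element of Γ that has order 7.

Identity is m. Compute the order of each non-identity element by repeated multiplication:
  f: f → k → n → r → w → h → m  (order 7)
  k: k → r → h → f → n → w → m  (order 7)
  n: n → h → k → w → f → r → m  (order 7)
  r: r → f → w → k → h → n → m  (order 7)
  h: h → w → r → n → k → f → m  (order 7)
  w: w → n → f → h → r → k → m  (order 7)
Elements of order 7: {f, h, k, n, r, w}.
(Structurally, Γ here is isomorphic to the cyclic group Z_7.)

{f, h, k, n, r, w}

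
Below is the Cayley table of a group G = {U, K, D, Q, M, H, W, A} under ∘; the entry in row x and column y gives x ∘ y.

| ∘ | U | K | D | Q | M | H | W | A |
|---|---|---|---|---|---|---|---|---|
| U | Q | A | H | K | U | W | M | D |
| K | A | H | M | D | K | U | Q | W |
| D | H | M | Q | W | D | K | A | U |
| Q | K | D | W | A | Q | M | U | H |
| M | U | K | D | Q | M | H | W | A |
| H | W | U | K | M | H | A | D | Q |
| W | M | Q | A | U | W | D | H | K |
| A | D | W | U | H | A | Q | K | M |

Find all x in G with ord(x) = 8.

{D, K, U, W}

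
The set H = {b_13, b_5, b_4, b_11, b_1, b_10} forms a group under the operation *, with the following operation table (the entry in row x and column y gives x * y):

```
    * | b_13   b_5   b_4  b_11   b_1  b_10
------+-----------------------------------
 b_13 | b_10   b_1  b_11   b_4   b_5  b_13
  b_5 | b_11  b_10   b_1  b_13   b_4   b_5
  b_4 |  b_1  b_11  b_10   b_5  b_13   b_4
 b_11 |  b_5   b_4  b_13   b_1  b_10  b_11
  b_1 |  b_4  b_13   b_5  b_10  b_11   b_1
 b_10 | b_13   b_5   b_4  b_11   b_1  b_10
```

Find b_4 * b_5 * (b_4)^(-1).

b_13

The identity is b_10. In row b_4, the entry b_10 sits in column b_4, so b_4^(-1) = b_4.
b_4 * b_5 = b_11
b_11 * b_4 = b_13
(Structurally, H here is isomorphic to the symmetric group S_3.)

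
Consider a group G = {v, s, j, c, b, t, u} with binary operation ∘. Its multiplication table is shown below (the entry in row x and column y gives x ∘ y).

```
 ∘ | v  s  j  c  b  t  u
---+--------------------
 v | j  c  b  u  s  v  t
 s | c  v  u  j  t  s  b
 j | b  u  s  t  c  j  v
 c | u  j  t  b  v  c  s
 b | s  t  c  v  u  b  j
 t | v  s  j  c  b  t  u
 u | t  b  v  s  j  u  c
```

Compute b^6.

s

b^1 = b
b^2 = b ∘ b = u
b^3 = u ∘ b = j
b^4 = j ∘ b = c
b^5 = c ∘ b = v
b^6 = v ∘ b = s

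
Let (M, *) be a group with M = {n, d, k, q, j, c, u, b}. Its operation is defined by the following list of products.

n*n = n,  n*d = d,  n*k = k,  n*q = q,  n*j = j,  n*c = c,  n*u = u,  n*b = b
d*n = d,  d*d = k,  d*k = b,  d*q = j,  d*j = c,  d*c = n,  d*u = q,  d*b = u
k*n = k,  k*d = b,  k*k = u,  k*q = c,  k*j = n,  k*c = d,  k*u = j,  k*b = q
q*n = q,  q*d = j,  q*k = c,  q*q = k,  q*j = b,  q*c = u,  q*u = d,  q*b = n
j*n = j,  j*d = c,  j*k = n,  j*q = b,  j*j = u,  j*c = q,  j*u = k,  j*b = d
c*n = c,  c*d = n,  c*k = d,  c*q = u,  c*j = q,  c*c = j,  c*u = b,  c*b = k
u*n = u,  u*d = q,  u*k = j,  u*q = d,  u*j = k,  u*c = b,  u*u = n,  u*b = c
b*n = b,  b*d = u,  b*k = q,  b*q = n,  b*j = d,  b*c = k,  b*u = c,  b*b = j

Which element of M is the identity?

The identity e satisfies e * x = x for all x, so its row in the table reproduces the column headers.
Row n reads: n, d, k, q, j, c, u, b — exactly the header order. So n is the identity.
(Structurally, M here is isomorphic to the cyclic group Z_8.)

n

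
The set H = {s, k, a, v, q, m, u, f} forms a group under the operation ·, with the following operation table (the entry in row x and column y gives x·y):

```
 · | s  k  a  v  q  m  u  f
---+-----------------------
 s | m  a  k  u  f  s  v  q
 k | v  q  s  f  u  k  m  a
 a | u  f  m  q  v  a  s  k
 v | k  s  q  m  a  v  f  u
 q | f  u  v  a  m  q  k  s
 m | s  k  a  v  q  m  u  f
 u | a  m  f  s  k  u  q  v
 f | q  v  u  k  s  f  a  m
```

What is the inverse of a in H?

First locate the identity: row m matches the header, so m is the identity.
Scan row a for m: a·a = m. Hence a^(-1) = a.

a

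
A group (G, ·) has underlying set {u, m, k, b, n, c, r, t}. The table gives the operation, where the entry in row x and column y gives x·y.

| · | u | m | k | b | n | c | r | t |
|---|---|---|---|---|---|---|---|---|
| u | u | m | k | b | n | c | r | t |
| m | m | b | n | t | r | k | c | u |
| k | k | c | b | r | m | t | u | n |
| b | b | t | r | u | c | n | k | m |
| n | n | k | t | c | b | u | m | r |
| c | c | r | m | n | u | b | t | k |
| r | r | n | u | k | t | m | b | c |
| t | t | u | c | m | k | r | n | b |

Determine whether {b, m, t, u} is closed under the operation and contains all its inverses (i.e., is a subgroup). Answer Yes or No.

{b, m, t, u} contains the identity u.
Checking products: every product of two elements of {b, m, t, u} (read from the table) lies in {b, m, t, u}, so the set is closed.
In a finite group, a nonempty closed subset is a subgroup. So {b, m, t, u} ≤ G.

Yes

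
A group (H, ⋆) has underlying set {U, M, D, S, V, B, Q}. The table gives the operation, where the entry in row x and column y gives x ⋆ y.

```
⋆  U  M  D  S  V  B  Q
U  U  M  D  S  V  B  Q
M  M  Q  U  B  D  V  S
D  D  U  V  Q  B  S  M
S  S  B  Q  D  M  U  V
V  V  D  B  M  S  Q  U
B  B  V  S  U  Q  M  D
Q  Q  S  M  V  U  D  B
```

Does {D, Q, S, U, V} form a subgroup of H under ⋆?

No

V ⋆ S = M, which is not in {D, Q, S, U, V}.
The subset is not closed under ⋆, so it is not a subgroup.
(Structurally, H here is isomorphic to the cyclic group Z_7.)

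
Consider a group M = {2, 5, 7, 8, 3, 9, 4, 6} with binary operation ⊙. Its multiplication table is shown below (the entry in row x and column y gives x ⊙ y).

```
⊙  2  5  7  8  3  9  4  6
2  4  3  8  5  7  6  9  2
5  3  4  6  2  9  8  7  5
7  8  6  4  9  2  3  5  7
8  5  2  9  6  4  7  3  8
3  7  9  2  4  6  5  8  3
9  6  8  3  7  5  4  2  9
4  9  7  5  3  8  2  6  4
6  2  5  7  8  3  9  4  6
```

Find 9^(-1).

2

First locate the identity: row 6 matches the header, so 6 is the identity.
Scan row 9 for 6: 9 ⊙ 2 = 6. Hence 9^(-1) = 2.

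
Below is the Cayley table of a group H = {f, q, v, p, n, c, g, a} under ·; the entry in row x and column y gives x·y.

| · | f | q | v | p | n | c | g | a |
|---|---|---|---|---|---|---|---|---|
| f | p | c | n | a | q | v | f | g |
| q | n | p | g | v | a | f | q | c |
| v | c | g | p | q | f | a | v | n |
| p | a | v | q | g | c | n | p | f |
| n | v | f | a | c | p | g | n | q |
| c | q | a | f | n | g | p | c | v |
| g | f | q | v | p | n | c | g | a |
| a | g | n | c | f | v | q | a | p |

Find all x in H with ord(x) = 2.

Identity is g. Compute the order of each non-identity element by repeated multiplication:
  f: f → p → a → g  (order 4)
  q: q → p → v → g  (order 4)
  v: v → p → q → g  (order 4)
  p: p → g  (order 2)
  n: n → p → c → g  (order 4)
  c: c → p → n → g  (order 4)
  a: a → p → f → g  (order 4)
Elements of order 2: {p}.

{p}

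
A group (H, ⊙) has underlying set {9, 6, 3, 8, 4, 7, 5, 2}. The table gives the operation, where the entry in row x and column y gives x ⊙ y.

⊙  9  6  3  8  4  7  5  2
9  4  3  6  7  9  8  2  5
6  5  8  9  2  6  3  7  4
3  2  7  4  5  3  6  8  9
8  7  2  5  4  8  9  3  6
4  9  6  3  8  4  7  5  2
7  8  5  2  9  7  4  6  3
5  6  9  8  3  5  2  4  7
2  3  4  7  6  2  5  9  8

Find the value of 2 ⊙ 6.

4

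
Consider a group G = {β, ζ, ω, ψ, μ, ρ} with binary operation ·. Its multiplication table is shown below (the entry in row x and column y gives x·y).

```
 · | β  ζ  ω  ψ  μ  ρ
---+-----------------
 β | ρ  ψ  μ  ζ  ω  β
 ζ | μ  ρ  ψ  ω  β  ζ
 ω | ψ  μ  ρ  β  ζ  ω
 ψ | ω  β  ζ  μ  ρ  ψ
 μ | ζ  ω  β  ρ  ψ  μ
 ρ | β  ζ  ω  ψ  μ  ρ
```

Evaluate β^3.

β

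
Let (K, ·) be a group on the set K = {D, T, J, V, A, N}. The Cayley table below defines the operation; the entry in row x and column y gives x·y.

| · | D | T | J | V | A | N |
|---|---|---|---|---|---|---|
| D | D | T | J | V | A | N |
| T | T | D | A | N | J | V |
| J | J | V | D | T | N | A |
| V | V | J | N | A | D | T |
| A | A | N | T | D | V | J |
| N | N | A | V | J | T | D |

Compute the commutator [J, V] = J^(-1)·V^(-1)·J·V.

Identity is D; from the table J^(-1) = J and V^(-1) = A.
J·A = N
N·J = V
V·V = A

A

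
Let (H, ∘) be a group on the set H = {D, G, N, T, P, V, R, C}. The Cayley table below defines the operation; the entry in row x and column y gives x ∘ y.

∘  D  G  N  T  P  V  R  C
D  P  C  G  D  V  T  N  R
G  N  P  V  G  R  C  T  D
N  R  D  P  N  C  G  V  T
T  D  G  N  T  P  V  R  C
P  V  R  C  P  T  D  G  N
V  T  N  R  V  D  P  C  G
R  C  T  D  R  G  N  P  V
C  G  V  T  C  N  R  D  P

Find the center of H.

An element z is central iff its row equals its column in the table.
For V: V ∘ R = C ≠ N = R ∘ V, so V ∉ Z.
Checking each element this way leaves Z(H) = {P, T}.

{P, T}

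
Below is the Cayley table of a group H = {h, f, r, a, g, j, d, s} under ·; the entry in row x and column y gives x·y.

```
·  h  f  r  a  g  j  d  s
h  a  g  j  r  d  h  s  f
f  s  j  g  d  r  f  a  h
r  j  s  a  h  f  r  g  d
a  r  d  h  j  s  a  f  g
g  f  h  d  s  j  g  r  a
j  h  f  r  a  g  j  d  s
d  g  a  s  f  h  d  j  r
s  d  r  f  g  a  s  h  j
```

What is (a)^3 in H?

a

a^1 = a
a^2 = a·a = j
a^3 = j·a = a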